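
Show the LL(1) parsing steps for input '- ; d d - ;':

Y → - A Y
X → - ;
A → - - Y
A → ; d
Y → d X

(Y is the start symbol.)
LL(1) parsing maintains a stack (initially the start symbol over $) and the input. At each step: if the stack top is a terminal, match it against the current input token; if it is a non-terminal N, replace it with the RHS of M[N, lookahead] (the unique production whose predict set contains the lookahead).

Stack is shown with the top on the left.

Stack    Input          Action
------------------------------
Y $      - ; d d - ; $  output Y → - A Y
- A Y $  - ; d d - ; $  match '-'
A Y $    ; d d - ; $    output A → ; d
; d Y $  ; d d - ; $    match ';'
d Y $    d d - ; $      match 'd'
Y $      d - ; $        output Y → d X
d X $    d - ; $        match 'd'
X $      - ; $          output X → - ;
- ; $    - ; $          match '-'
; $      ; $            match ';'
$        $              accept

The string is accepted.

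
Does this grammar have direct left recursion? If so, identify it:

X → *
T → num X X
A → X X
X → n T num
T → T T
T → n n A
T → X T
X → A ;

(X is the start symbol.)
Yes, T is left-recursive

X → *: starts with '*'
T → num X X: starts with num
A → X X: starts with X
X → n T num: starts with n
T → T T: LEFT RECURSIVE (starts with T)
T → n n A: starts with n
T → X T: starts with X
X → A ;: starts with A

The grammar has direct left recursion on: T.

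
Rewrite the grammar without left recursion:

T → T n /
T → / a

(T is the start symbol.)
T is directly left-recursive. The standard transformation for
  A → A α₁ | ... | A α_m | β₁ | ... | β_n
is
  A  → β₁ A' | ... | β_n A'
  A' → α₁ A' | ... | α_m A' | ε

T → / a becomes T → / a T'
T → T n / becomes T' → n / T'
Add T' → ε

Resulting grammar:
T → / a T'
T' → n / T'
T' → ε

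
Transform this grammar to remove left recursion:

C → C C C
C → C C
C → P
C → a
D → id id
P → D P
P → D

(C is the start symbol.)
C → P C'
C → a C'
C' → C C C'
C' → C C'
C' → ε
D → id id
P → D P
P → D

C is directly left-recursive. The standard transformation for
  A → A α₁ | ... | A α_m | β₁ | ... | β_n
is
  A  → β₁ A' | ... | β_n A'
  A' → α₁ A' | ... | α_m A' | ε

C → P becomes C → P C'
C → a becomes C → a C'
C → C C C becomes C' → C C C'
C → C C becomes C' → C C'
Add C' → ε

Productions for other non-terminals are unchanged:
  D → id id
  P → D P
  P → D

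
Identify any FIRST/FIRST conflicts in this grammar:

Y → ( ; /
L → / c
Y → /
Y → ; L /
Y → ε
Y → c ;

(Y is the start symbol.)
No FIRST/FIRST conflicts.

A FIRST/FIRST conflict occurs when two productions N → α and N → β for the same non-terminal have FIRST(α) ∩ FIRST(β) ≠ ∅ (with ε ∈ FIRST of a nullable right-hand side, so two nullable alternatives also conflict).

Productions for Y:
  Y → ( ; /: FIRST = { '(' }
  Y → /: FIRST = { '/' }
  Y → ; L /: FIRST = { ';' }
  Y → ε: FIRST = { ε }
  Y → c ;: FIRST = { 'c' }
L has only one production, so no FIRST/FIRST conflict is possible there.

All alternatives of each non-terminal have pairwise disjoint FIRST sets.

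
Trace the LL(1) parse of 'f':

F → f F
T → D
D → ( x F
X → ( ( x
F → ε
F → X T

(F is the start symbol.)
LL(1) parsing maintains a stack (initially the start symbol over $) and the input. At each step: if the stack top is a terminal, match it against the current input token; if it is a non-terminal N, replace it with the RHS of M[N, lookahead] (the unique production whose predict set contains the lookahead).

Stack is shown with the top on the left.

Stack  Input  Action
--------------------
F $    f $    output F → f F
f F $  f $    match 'f'
F $    $      output F → ε
$      $      accept

The string is accepted.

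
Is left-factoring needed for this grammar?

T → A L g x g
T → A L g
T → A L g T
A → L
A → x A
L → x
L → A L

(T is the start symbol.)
Yes, T has productions with common prefix 'A L g'

Left-factoring is needed when two productions for the same non-terminal
share a common prefix on the right-hand side.

Productions for T:
  T → A L g x g
  T → A L g
  T → A L g T
Productions for A:
  A → L
  A → x A
Productions for L:
  L → x
  L → A L

Found common prefix 'A L g' in productions for T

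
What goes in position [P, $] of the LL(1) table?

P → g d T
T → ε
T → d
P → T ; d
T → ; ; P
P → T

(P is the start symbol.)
To find M[P, $], we find productions for P where $ is in the predict set (PREDICT(N → α) = (FIRST(α) \ {ε}) ∪ (FOLLOW(N) if α ⇒* ε)).

Relevant sets:
  FIRST(T) = { ';', 'd', ε }
  FOLLOW(P) = { $, ';' }

P → g d T: PREDICT = { 'g' }
P → T ; d: PREDICT = { ';', 'd' }
P → T: PREDICT = { $, ';', 'd' }
  $ is in predict set, so this production goes in M[P, $]

M[P, $] = P → T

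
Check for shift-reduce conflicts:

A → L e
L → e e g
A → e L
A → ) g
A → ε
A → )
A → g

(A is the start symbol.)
Yes — I0: [A → .] vs [A → . )]; I1: [A → ) .] vs [A → ) . g]

A shift-reduce conflict occurs when an LR(0) state has both:
  - a complete (reduce) item [A → α .] (dot at the end), and
  - a shift item [B → β . c γ] (dot before a terminal).

Augment with A' → A and build the canonical LR(0) collection (I0 = CLOSURE({[A' → . A]}), then GOTO on every symbol after a dot until no new states appear). It has 12 states:
  I0: { [A → . ) g], [A → . )], [A → . L e], [A → . e L], [A → . g], [A → .], [A' → . A], [L → . e e g] }  — shift, reduce
  I1: { [A → ) . g], [A → ) .] }  — shift, reduce
  I2: { [A' → A .] }  — accept
  I3: { [A → L . e] }  — shift
  I4: { [A → e . L], [L → . e e g], [L → e . e g] }  — shift
  I5: { [A → g .] }  — reduce
  I6: { [A → e L .] }  — reduce
  I7: { [L → e . e g], [L → e e . g] }  — shift
  I8: { [L → e e . g] }  — shift
  I9: { [L → e e g .] }  — reduce
  I10: { [A → L e .] }  — reduce
  I11: { [A → ) g .] }  — reduce

I0 contains reduce item [A → .] and shift items [A → . )], [A → . ) g], [A → . e L], [A → . g], [L → . e e g] — shift-reduce conflict.
I1 contains reduce item [A → ) .] and shift item [A → ) . g] — shift-reduce conflict.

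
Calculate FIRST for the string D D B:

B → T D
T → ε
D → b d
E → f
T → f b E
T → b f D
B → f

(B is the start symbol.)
{ 'b' }

FIRST sets of the non-terminals involved (from the grammar, by fixed-point iteration):
  FIRST(D) = { 'b' }

To compute FIRST(D D B), process the symbols left to right:
Symbol D is a non-terminal. Add FIRST(D) \ {ε} = { 'b' }
D is not nullable (ε ∉ FIRST(D)), so stop here.
FIRST(D D B) = { 'b' }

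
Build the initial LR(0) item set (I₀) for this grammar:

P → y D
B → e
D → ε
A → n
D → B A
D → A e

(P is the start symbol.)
{ [P → . y D], [P' → . P] }

First, augment the grammar with P' → P
I₀ = CLOSURE({ [P' → . P] }):
  [P' → . P] has the dot before P: add [P → . y D]
No further items can be added.

I₀ = { [P → . y D], [P' → . P] }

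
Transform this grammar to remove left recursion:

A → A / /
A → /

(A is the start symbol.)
A is directly left-recursive. The standard transformation for
  A → A α₁ | ... | A α_m | β₁ | ... | β_n
is
  A  → β₁ A' | ... | β_n A'
  A' → α₁ A' | ... | α_m A' | ε

A → / becomes A → / A'
A → A / / becomes A' → / / A'
Add A' → ε

Resulting grammar:
A → / A'
A' → / / A'
A' → ε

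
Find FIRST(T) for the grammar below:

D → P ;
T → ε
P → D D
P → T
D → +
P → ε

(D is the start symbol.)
{ ε }

To compute FIRST(T), examine every production with T on the left-hand side, reading each right-hand side left to right until a non-nullable symbol is reached.

From T → ε:
  - ε-production, so ε ∈ FIRST(T)

Collecting: FIRST(T) = { ε }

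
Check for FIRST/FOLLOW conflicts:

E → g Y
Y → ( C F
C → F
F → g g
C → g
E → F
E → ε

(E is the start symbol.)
Nullable non-terminals: E.
FIRST sets used below: FIRST(F) = { 'g' }

E: nullable alternative(s) E → ε; FOLLOW(E) = { $ }
  E → g Y: FIRST \ {ε} = { 'g' } — disjoint from FOLLOW(E)
  E → F: FIRST \ {ε} = { 'g' } — disjoint from FOLLOW(E)
  E → ε: FIRST \ {ε} = { } — this is the only nullable alternative, skip

C, F, Y have no nullable alternative, so no FIRST/FOLLOW check is needed there.

No FIRST/FOLLOW conflicts found.

Answer: No FIRST/FOLLOW conflicts.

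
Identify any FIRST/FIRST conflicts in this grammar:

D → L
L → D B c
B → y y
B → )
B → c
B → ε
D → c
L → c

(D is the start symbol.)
A FIRST/FIRST conflict occurs when two productions N → α and N → β for the same non-terminal have FIRST(α) ∩ FIRST(β) ≠ ∅ (with ε ∈ FIRST of a nullable right-hand side, so two nullable alternatives also conflict).

FIRST sets of the non-terminals at (or reachable through a nullable prefix from) the front of some alternative:
  FIRST(L) = { 'c' }
  FIRST(D) = { 'c' }

Productions for D:
  D → L: FIRST = { 'c' }
  D → c: FIRST = { 'c' }
Productions for L:
  L → D B c: FIRST = { 'c' }
  L → c: FIRST = { 'c' }
Productions for B:
  B → y y: FIRST = { 'y' }
  B → ): FIRST = { ')' }
  B → c: FIRST = { 'c' }
  B → ε: FIRST = { ε }

Conflict for D: D → L and D → c
  Overlap: { 'c' }
Conflict for L: L → D B c and L → c
  Overlap: { 'c' }

Answer: Yes. D → L / D → c on { 'c' }; L → D B c / L → c on { 'c' }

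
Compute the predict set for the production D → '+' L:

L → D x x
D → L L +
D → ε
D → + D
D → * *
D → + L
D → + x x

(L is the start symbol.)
{ '+' }

PREDICT(D → '+' L) = (FIRST(RHS) \ {ε}) ∪ (FOLLOW(D) if ε ∈ FIRST(RHS), i.e. RHS ⇒* ε)
FIRST('+' L) = { '+' }
ε ∉ FIRST('+' L), so FOLLOW(D) is not added.
PREDICT(D → '+' L) = { '+' }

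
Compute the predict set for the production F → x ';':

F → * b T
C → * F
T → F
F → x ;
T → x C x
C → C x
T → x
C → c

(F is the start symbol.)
{ 'x' }

PREDICT(F → x ';') = (FIRST(RHS) \ {ε}) ∪ (FOLLOW(F) if ε ∈ FIRST(RHS), i.e. RHS ⇒* ε)
FIRST(x ';') = { 'x' }
ε ∉ FIRST(x ';'), so FOLLOW(F) is not added.
PREDICT(F → x ';') = { 'x' }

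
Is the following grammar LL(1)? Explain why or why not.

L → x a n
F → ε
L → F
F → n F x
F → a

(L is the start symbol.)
Yes, the grammar is LL(1).

Relevant sets:
  FIRST(F) = { 'a', 'n', ε }
  FOLLOW(L) = { $ }
  FOLLOW(F) = { $, 'x' }

For L:
  PREDICT(L → x a n) = { 'x' }
  PREDICT(L → F) = { $, 'a', 'n' }
For F:
  PREDICT(F → ε) = { $, 'x' }
  PREDICT(F → n F x) = { 'n' }
  PREDICT(F → a) = { 'a' }

All predict sets are disjoint. The grammar IS LL(1).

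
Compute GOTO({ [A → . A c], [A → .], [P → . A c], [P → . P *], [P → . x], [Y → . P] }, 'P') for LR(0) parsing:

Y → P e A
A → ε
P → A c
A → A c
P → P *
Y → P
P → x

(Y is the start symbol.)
{ [P → P . *], [Y → P .] }

GOTO(I, 'P') = CLOSURE({ [A → αX.β] : [A → α.Xβ] ∈ I, X = 'P' })

Items with dot before 'P', with the dot advanced:
  [P → . P *] → [P → P . *]
  [Y → . P] → [Y → P .]
Closure adds nothing (no advanced item has the dot before a non-terminal).

GOTO = { [P → P . *], [Y → P .] }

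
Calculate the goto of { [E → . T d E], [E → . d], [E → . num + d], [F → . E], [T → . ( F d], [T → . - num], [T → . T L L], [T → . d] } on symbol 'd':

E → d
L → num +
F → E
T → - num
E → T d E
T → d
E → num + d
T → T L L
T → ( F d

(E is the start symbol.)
{ [E → d .], [T → d .] }

GOTO(I, 'd') = CLOSURE({ [A → αX.β] : [A → α.Xβ] ∈ I, X = 'd' })

Items with dot before 'd', with the dot advanced:
  [E → . d] → [E → d .]
  [T → . d] → [T → d .]
Closure adds nothing (no advanced item has the dot before a non-terminal).

GOTO = { [E → d .], [T → d .] }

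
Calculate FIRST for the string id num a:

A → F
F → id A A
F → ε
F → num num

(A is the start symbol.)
To compute FIRST(id num a), process the symbols left to right:
Symbol id is a terminal. Add 'id' and stop.
FIRST(id num a) = { 'id' }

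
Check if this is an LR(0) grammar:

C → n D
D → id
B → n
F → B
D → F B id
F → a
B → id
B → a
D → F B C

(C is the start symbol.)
Augment with C' → C and build the canonical LR(0) collection (I0 = CLOSURE({[C' → . C]}), then GOTO on every symbol after a dot until no new states appear). It has 14 states:
  I0: { [C → . n D], [C' → . C] }  — shift
  I1: { [C' → C .] }  — accept
  I2: { [B → . a], [B → . id], [B → . n], [C → n . D], [D → . F B C], [D → . F B id], [D → . id], [F → . B], [F → . a] }  — shift
  I3: { [F → B .] }  — reduce
  I4: { [C → n D .] }  — reduce
  I5: { [B → . a], [B → . id], [B → . n], [D → F . B C], [D → F . B id] }  — shift
  I6: { [B → a .], [F → a .] }  — 2 reduces
  I7: { [B → id .], [D → id .] }  — 2 reduces
  I8: { [B → n .] }  — reduce
  I9: { [C → . n D], [D → F B . C], [D → F B . id] }  — shift
  I10: { [B → a .] }  — reduce
  I11: { [B → id .] }  — reduce
  I12: { [D → F B C .] }  — reduce
  I13: { [D → F B id .] }  — reduce

Conflict in state I6:
  Reduce-reduce conflict: [B → a .] and [F → a .]
So the grammar is NOT LR(0).

Answer: No. Reduce-reduce conflict: [B → a .] and [F → a .]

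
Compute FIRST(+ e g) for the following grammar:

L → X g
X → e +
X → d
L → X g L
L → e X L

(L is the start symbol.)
{ '+' }

To compute FIRST(+ e g), process the symbols left to right:
Symbol + is a terminal. Add '+' and stop.
FIRST(+ e g) = { '+' }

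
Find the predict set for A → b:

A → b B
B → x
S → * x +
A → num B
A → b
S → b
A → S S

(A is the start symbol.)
{ 'b' }

PREDICT(A → b) = (FIRST(RHS) \ {ε}) ∪ (FOLLOW(A) if ε ∈ FIRST(RHS), i.e. RHS ⇒* ε)
FIRST(b) = { 'b' }
ε ∉ FIRST(b), so FOLLOW(A) is not added.
PREDICT(A → b) = { 'b' }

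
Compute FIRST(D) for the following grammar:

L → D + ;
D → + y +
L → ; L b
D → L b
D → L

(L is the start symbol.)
FIRST sets of the other non-terminals involved (by the same procedure, iterated to a fixed point):
  FIRST(L) = { '+', ';' }

From D → + y +:
  - '+' is a terminal: add '+' and stop
From D → L b:
  - L is a non-terminal: add FIRST(L) \ {ε} = { '+', ';' }
    L is not nullable, so stop
From D → L:
  - L is a non-terminal: add FIRST(L) \ {ε} = { '+', ';' }
    L is not nullable, so stop

Collecting: FIRST(D) = { '+', ';' }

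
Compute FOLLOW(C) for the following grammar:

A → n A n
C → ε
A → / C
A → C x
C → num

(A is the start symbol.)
{ $, 'n', 'x' }

In A → / C: C is at the end, add FOLLOW(A)
In A → C x: C is followed by x, add FIRST(x) \ {ε} = { 'x' }

The FOLLOW sets referred to above (computed the same way, to a fixed point):
  FOLLOW(A) = { $, 'n' }

Taking the union: FOLLOW(C) = { $, 'n', 'x' }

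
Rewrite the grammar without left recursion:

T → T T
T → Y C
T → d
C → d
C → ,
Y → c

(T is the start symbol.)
T is directly left-recursive. The standard transformation for
  A → A α₁ | ... | A α_m | β₁ | ... | β_n
is
  A  → β₁ A' | ... | β_n A'
  A' → α₁ A' | ... | α_m A' | ε

T → Y C becomes T → Y C T'
T → d becomes T → d T'
T → T T becomes T' → T T'
Add T' → ε

Productions for other non-terminals are unchanged:
  C → d
  C → ,
  Y → c

Resulting grammar:
T → Y C T'
T → d T'
T' → T T'
T' → ε
C → d
C → ,
Y → c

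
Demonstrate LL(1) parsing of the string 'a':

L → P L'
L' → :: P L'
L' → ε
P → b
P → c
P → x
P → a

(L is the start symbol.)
LL(1) parsing maintains a stack (initially the start symbol over $) and the input. At each step: if the stack top is a terminal, match it against the current input token; if it is a non-terminal N, replace it with the RHS of M[N, lookahead] (the unique production whose predict set contains the lookahead).

Stack is shown with the top on the left.

Stack   Input  Action
---------------------
L $     a $    output L → P L'
P L' $  a $    output P → a
a L' $  a $    match 'a'
L' $    $      output L' → ε
$       $      accept

The string is accepted.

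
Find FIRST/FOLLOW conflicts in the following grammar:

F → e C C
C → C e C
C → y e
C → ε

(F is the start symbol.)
Yes. C → C e C with FOLLOW(C) on { 'e', 'y' }; C → y e with FOLLOW(C) on { 'y' }

Nullable non-terminals: C.
FIRST sets used below: FIRST(C) = { 'e', 'y', ε }

C: nullable alternative(s) C → ε; FOLLOW(C) = { $, 'e', 'y' }
  C → C e C: FIRST \ {ε} = { 'e', 'y' } — overlaps FOLLOW(C) on { 'e', 'y' }: CONFLICT
  C → y e: FIRST \ {ε} = { 'y' } — overlaps FOLLOW(C) on { 'y' }: CONFLICT
  C → ε: FIRST \ {ε} = { } — this is the only nullable alternative, skip

F has no nullable alternative, so no FIRST/FOLLOW check is needed there.

So the grammar has 2 FIRST/FOLLOW conflicts (marked CONFLICT above).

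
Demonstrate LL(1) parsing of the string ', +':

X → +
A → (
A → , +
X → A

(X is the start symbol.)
LL(1) parsing maintains a stack (initially the start symbol over $) and the input. At each step: if the stack top is a terminal, match it against the current input token; if it is a non-terminal N, replace it with the RHS of M[N, lookahead] (the unique production whose predict set contains the lookahead).

Stack is shown with the top on the left.

Stack  Input  Action
--------------------
X $    , + $  output X → A
A $    , + $  output A → , +
, + $  , + $  match ','
+ $    + $    match '+'
$      $      accept

The string is accepted.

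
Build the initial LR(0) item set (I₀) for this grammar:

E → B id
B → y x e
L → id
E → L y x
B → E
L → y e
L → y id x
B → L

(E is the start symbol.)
{ [B → . E], [B → . L], [B → . y x e], [E → . B id], [E → . L y x], [E' → . E], [L → . id], [L → . y e], [L → . y id x] }

First, augment the grammar with E' → E
I₀ = CLOSURE({ [E' → . E] }):
  [E' → . E] has the dot before E: add [E → . B id], [E → . L y x]
  [E → . B id] has the dot before B: add [B → . y x e], [B → . E], [B → . L]
  [E → . L y x] has the dot before L: add [L → . id], [L → . y e], [L → . y id x]
No further items can be added.

I₀ = { [B → . E], [B → . L], [B → . y x e], [E → . B id], [E → . L y x], [E' → . E], [L → . id], [L → . y e], [L → . y id x] }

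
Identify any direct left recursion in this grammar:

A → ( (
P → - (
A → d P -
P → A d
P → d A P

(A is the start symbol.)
Direct left recursion occurs when N → N α for some non-terminal N (the right-hand side begins with the left-hand side itself).

A → ( (: starts with '('
P → - (: starts with '-'
A → d P -: starts with d
P → A d: starts with A
P → d A P: starts with d

No direct left recursion found.

Answer: No direct left recursion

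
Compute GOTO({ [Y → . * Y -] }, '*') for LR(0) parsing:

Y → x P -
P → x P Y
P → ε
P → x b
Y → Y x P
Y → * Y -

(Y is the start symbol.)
GOTO(I, '*') = CLOSURE({ [A → αX.β] : [A → α.Xβ] ∈ I, X = '*' })

Items with dot before '*', with the dot advanced:
  [Y → . * Y -] → [Y → * . Y -]
Closure of the advanced items:
  [Y → * . Y -] has the dot before Y: add [Y → . x P -], [Y → . Y x P], [Y → . * Y -]

GOTO = { [Y → * . Y -], [Y → . * Y -], [Y → . Y x P], [Y → . x P -] }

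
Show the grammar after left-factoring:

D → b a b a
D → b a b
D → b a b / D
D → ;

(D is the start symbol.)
D → b a b D'
D' → a
D' → ε
D' → / D
D → ;

Left-factoring transforms A → αβ₁ | αβ₂ into A → αA' and A' → β₁ | β₂
(α is the longest common prefix among the alternatives). Repeat until
no nonterminal has two alternatives with a common prefix.

Round 1: D has alternatives sharing prefix 'b a b'. Introduce D': D → b a b D'
  Add: D' → a
  Add: D' → ε
  Add: D' → / D

No remaining common prefixes — done.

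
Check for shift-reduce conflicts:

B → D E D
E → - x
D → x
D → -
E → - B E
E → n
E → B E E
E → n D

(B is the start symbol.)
A shift-reduce conflict occurs when an LR(0) state has both:
  - a complete (reduce) item [A → α .] (dot at the end), and
  - a shift item [B → β . c γ] (dot before a terminal).

Augment with B' → B and build the canonical LR(0) collection (I0 = CLOSURE({[B' → . B]}), then GOTO on every symbol after a dot until no new states appear). It has 16 states:
  I0: { [B → . D E D], [B' → . B], [D → . -], [D → . x] }  — shift
  I1: { [D → - .] }  — reduce
  I2: { [B' → B .] }  — accept
  I3: { [B → . D E D], [B → D . E D], [D → . -], [D → . x], [E → . - B E], [E → . - x], [E → . B E E], [E → . n D], [E → . n] }  — shift
  I4: { [D → x .] }  — reduce
  I5: { [B → . D E D], [D → - .], [D → . -], [D → . x], [E → - . B E], [E → - . x] }  — shift, reduce
  I6: { [B → . D E D], [D → . -], [D → . x], [E → . - B E], [E → . - x], [E → . B E E], [E → . n D], [E → . n], [E → B . E E] }  — shift
  I7: { [B → D E . D], [D → . -], [D → . x] }  — shift
  I8: { [D → . -], [D → . x], [E → n . D], [E → n .] }  — shift, reduce
  I9: { [E → n D .] }  — reduce
  I10: { [B → D E D .] }  — reduce
  I11: { [B → . D E D], [D → . -], [D → . x], [E → . - B E], [E → . - x], [E → . B E E], [E → . n D], [E → . n], [E → B E . E] }  — shift
  I12: { [E → B E E .] }  — reduce
  I13: { [B → . D E D], [D → . -], [D → . x], [E → - B . E], [E → . - B E], [E → . - x], [E → . B E E], [E → . n D], [E → . n] }  — shift
  I14: { [D → x .], [E → - x .] }  — 2 reduces
  I15: { [E → - B E .] }  — reduce

I5 contains reduce item [D → - .] and shift items [D → . -], [D → . x], [E → - . x] — shift-reduce conflict.
I8 contains reduce item [E → n .] and shift items [D → . -], [D → . x] — shift-reduce conflict.

Answer: Yes — I5: [D → - .] vs [D → . -]; I8: [E → n .] vs [D → . -]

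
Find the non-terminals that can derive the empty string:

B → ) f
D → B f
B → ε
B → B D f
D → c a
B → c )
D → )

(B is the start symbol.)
ε-productions: B → ε
So B is immediately nullable.
No further non-terminal can be added: every production for the remaining non-terminals contains a terminal or a non-nullable non-terminal.
Nullable = { 'B' }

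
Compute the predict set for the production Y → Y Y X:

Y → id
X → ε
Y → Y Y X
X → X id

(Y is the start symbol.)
PREDICT(Y → Y Y X) = (FIRST(RHS) \ {ε}) ∪ (FOLLOW(Y) if ε ∈ FIRST(RHS), i.e. RHS ⇒* ε)
FIRST(Y) = { 'id' }
FIRST(Y Y X) = { 'id' }
ε ∉ FIRST(Y Y X), so FOLLOW(Y) is not added.
PREDICT(Y → Y Y X) = { 'id' }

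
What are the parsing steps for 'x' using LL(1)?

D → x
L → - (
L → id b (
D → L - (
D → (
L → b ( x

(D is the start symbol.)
LL(1) parsing maintains a stack (initially the start symbol over $) and the input. At each step: if the stack top is a terminal, match it against the current input token; if it is a non-terminal N, replace it with the RHS of M[N, lookahead] (the unique production whose predict set contains the lookahead).

Stack is shown with the top on the left.

Stack  Input  Action
--------------------
D $    x $    output D → x
x $    x $    match 'x'
$      $      accept

The string is accepted.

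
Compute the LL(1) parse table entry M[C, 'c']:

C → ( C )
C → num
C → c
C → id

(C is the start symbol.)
C → c

To find M[C, 'c'], we find productions for C where 'c' is in the predict set (PREDICT(N → α) = (FIRST(α) \ {ε}) ∪ (FOLLOW(N) if α ⇒* ε)).

C → ( C ): PREDICT = { '(' }
C → num: PREDICT = { 'num' }
C → c: PREDICT = { 'c' }
  'c' is in predict set, so this production goes in M[C, 'c']
C → id: PREDICT = { 'id' }

M[C, 'c'] = C → c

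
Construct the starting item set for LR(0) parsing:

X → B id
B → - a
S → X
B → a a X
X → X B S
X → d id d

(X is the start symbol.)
First, augment the grammar with X' → X
I₀ = CLOSURE({ [X' → . X] }):
  [X' → . X] has the dot before X: add [X → . B id], [X → . X B S], [X → . d id d]
  [X → . B id] has the dot before B: add [B → . - a], [B → . a a X]
No further items can be added.

I₀ = { [B → . - a], [B → . a a X], [X → . B id], [X → . X B S], [X → . d id d], [X' → . X] }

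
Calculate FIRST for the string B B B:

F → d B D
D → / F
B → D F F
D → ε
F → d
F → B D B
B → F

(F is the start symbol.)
FIRST sets of the non-terminals involved (from the grammar, by fixed-point iteration):
  FIRST(B) = { '/', 'd' }

To compute FIRST(B B B), process the symbols left to right:
Symbol B is a non-terminal. Add FIRST(B) \ {ε} = { '/', 'd' }
B is not nullable (ε ∉ FIRST(B)), so stop here.
FIRST(B B B) = { '/', 'd' }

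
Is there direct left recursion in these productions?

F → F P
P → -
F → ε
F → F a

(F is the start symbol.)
Direct left recursion occurs when N → N α for some non-terminal N (the right-hand side begins with the left-hand side itself).

F → F P: LEFT RECURSIVE (starts with F)
P → -: starts with '-'
F → ε: starts with ε
F → F a: LEFT RECURSIVE (starts with F)

The grammar has direct left recursion on: F.

Answer: Yes, F is left-recursive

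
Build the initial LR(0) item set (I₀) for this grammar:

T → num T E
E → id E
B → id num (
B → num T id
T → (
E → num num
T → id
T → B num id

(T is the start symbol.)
{ [B → . id num (], [B → . num T id], [T → . (], [T → . B num id], [T → . id], [T → . num T E], [T' → . T] }

First, augment the grammar with T' → T
I₀ = CLOSURE({ [T' → . T] }):
  [T' → . T] has the dot before T: add [T → . num T E], [T → . (], [T → . id], [T → . B num id]
  [T → . B num id] has the dot before B: add [B → . id num (], [B → . num T id]
No further items can be added.

I₀ = { [B → . id num (], [B → . num T id], [T → . (], [T → . B num id], [T → . id], [T → . num T E], [T' → . T] }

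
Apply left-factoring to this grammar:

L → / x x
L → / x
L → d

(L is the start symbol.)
Left-factoring transforms A → αβ₁ | αβ₂ into A → αA' and A' → β₁ | β₂
(α is the longest common prefix among the alternatives). Repeat until
no nonterminal has two alternatives with a common prefix.

Round 1: L has alternatives sharing prefix '/ x'. Introduce L': L → / x L'
  Add: L' → x
  Add: L' → ε

No remaining common prefixes — done.

Resulting grammar:
L → / x L'
L' → x
L' → ε
L → d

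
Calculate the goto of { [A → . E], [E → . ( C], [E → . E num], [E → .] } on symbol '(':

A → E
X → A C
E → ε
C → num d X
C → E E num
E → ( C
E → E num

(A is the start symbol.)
{ [C → . E E num], [C → . num d X], [E → ( . C], [E → . ( C], [E → . E num], [E → .] }

GOTO(I, '(') = CLOSURE({ [A → αX.β] : [A → α.Xβ] ∈ I, X = '(' })

Items with dot before '(', with the dot advanced:
  [E → . ( C] → [E → ( . C]
Closure of the advanced items:
  [E → ( . C] has the dot before C: add [C → . num d X], [C → . E E num]
  [C → . E E num] has the dot before E: add [E → .], [E → . ( C], [E → . E num]

GOTO = { [C → . E E num], [C → . num d X], [E → ( . C], [E → . ( C], [E → . E num], [E → .] }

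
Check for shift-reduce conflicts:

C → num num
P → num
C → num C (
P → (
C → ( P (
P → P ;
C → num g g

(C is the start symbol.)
Yes — I6: [C → num num .] vs [C → . ( P (]

A shift-reduce conflict occurs when an LR(0) state has both:
  - a complete (reduce) item [A → α .] (dot at the end), and
  - a shift item [B → β . c γ] (dot before a terminal).

Augment with C' → C and build the canonical LR(0) collection (I0 = CLOSURE({[C' → . C]}), then GOTO on every symbol after a dot until no new states appear). It has 14 states:
  I0: { [C → . ( P (], [C → . num C (], [C → . num g g], [C → . num num], [C' → . C] }  — shift
  I1: { [C → ( . P (], [P → . (], [P → . P ;], [P → . num] }  — shift
  I2: { [C' → C .] }  — accept
  I3: { [C → . ( P (], [C → . num C (], [C → . num g g], [C → . num num], [C → num . C (], [C → num . g g], [C → num . num] }  — shift
  I4: { [C → num C . (] }  — shift
  I5: { [C → num g . g] }  — shift
  I6: { [C → . ( P (], [C → . num C (], [C → . num g g], [C → . num num], [C → num . C (], [C → num . g g], [C → num . num], [C → num num .] }  — shift, reduce
  I7: { [C → num g g .] }  — reduce
  I8: { [C → num C ( .] }  — reduce
  I9: { [P → ( .] }  — reduce
  I10: { [C → ( P . (], [P → P . ;] }  — shift
  I11: { [P → num .] }  — reduce
  I12: { [C → ( P ( .] }  — reduce
  I13: { [P → P ; .] }  — reduce

I6 contains reduce item [C → num num .] and shift items [C → . ( P (], [C → . num C (], [C → . num g g], [C → num . g g], [C → . num num], [C → num . num] — shift-reduce conflict.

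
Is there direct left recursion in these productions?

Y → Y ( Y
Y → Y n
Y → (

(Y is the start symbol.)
Direct left recursion occurs when N → N α for some non-terminal N (the right-hand side begins with the left-hand side itself).

Y → Y ( Y: LEFT RECURSIVE (starts with Y)
Y → Y n: LEFT RECURSIVE (starts with Y)
Y → (: starts with '('

The grammar has direct left recursion on: Y.

Answer: Yes, Y is left-recursive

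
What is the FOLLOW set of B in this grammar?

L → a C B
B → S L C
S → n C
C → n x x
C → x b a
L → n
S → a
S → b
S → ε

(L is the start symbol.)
To compute FOLLOW(B), find every occurrence of B on a right-hand side N → α B β: add FIRST(β) \ {ε}, and if β is empty or nullable also add FOLLOW(N). Iterate to a fixed point.

In L → a C B: B is at the end, add FOLLOW(L)

The FOLLOW sets referred to above (computed the same way, to a fixed point):
  FOLLOW(L) = { $, 'n', 'x' }

Taking the union: FOLLOW(B) = { $, 'n', 'x' }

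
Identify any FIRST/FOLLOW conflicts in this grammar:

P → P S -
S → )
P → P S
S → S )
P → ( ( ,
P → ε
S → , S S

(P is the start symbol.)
Nullable non-terminals: P.
FIRST sets used below: FIRST(P) = { '(', ')', ',', ε }, FIRST(S) = { ')', ',' }

P: nullable alternative(s) P → ε; FOLLOW(P) = { $, ')', ',' }
  P → P S -: FIRST \ {ε} = { '(', ')', ',' } — overlaps FOLLOW(P) on { ')', ',' }: CONFLICT
  P → P S: FIRST \ {ε} = { '(', ')', ',' } — overlaps FOLLOW(P) on { ')', ',' }: CONFLICT
  P → ( ( ,: FIRST \ {ε} = { '(' } — disjoint from FOLLOW(P)
  P → ε: FIRST \ {ε} = { } — this is the only nullable alternative, skip

S has no nullable alternative, so no FIRST/FOLLOW check is needed there.

So the grammar has 2 FIRST/FOLLOW conflicts (marked CONFLICT above).

Answer: Yes. P → P S '-' with FOLLOW(P) on { ')', ',' }; P → P S with FOLLOW(P) on { ')', ',' }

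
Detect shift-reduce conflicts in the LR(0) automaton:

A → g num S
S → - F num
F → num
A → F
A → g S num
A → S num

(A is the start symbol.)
No shift-reduce conflicts

Augment with A' → A and build the canonical LR(0) collection (I0 = CLOSURE({[A' → . A]}), then GOTO on every symbol after a dot until no new states appear). It has 14 states:
  I0: { [A → . F], [A → . S num], [A → . g S num], [A → . g num S], [A' → . A], [F → . num], [S → . - F num] }  — shift
  I1: { [F → . num], [S → - . F num] }  — shift
  I2: { [A' → A .] }  — accept
  I3: { [A → F .] }  — reduce
  I4: { [A → S . num] }  — shift
  I5: { [A → g . S num], [A → g . num S], [S → . - F num] }  — shift
  I6: { [F → num .] }  — reduce
  I7: { [A → g S . num] }  — shift
  I8: { [A → g num . S], [S → . - F num] }  — shift
  I9: { [A → g num S .] }  — reduce
  I10: { [A → g S num .] }  — reduce
  I11: { [A → S num .] }  — reduce
  I12: { [S → - F . num] }  — shift
  I13: { [S → - F num .] }  — reduce

No state contains both a complete item and a shift item.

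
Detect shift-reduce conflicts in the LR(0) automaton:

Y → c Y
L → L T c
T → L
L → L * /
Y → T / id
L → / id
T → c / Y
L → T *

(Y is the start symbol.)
A shift-reduce conflict occurs when an LR(0) state has both:
  - a complete (reduce) item [A → α .] (dot at the end), and
  - a shift item [B → β . c γ] (dot before a terminal).

Augment with Y' → Y and build the canonical LR(0) collection (I0 = CLOSURE({[Y' → . Y]}), then GOTO on every symbol after a dot until no new states appear). It has 19 states:
  I0: { [L → . / id], [L → . L * /], [L → . L T c], [L → . T *], [T → . L], [T → . c / Y], [Y → . T / id], [Y → . c Y], [Y' → . Y] }  — shift
  I1: { [L → / . id] }  — shift
  I2: { [L → . / id], [L → . L * /], [L → . L T c], [L → . T *], [L → L . * /], [L → L . T c], [T → . L], [T → . c / Y], [T → L .] }  — shift, reduce
  I3: { [L → T . *], [Y → T . / id] }  — shift
  I4: { [Y' → Y .] }  — accept
  I5: { [L → . / id], [L → . L * /], [L → . L T c], [L → . T *], [T → . L], [T → . c / Y], [T → c . / Y], [Y → . T / id], [Y → . c Y], [Y → c . Y] }  — shift
  I6: { [L → . / id], [L → . L * /], [L → . L T c], [L → . T *], [L → / . id], [T → . L], [T → . c / Y], [T → c / . Y], [Y → . T / id], [Y → . c Y] }  — shift
  I7: { [Y → c Y .] }  — reduce
  I8: { [T → c / Y .] }  — reduce
  I9: { [L → / id .] }  — reduce
  I10: { [L → T * .] }  — reduce
  I11: { [Y → T / . id] }  — shift
  I12: { [Y → T / id .] }  — reduce
  I13: { [L → L * . /] }  — shift
  I14: { [L → L T . c], [L → T . *] }  — shift
  I15: { [T → c . / Y] }  — shift
  I16: { [L → . / id], [L → . L * /], [L → . L T c], [L → . T *], [T → . L], [T → . c / Y], [T → c / . Y], [Y → . T / id], [Y → . c Y] }  — shift
  I17: { [L → L T c .] }  — reduce
  I18: { [L → L * / .] }  — reduce

I2 contains reduce item [T → L .] and shift items [L → . / id], [L → L . * /], [T → . c / Y] — shift-reduce conflict.

Answer: Yes — I2: [T → L .] vs [L → . / id]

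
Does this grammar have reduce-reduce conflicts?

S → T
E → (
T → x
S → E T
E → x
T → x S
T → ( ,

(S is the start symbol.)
A reduce-reduce conflict occurs when an LR(0) state has two complete items [A → α .] and [B → β .] — both call for a reduction, and with no lookahead the parser cannot choose between them.

Augment with S' → S and build the canonical LR(0) collection (I0 = CLOSURE({[S' → . S]}), then GOTO on every symbol after a dot until no new states appear). It has 11 states:
  I0: { [E → . (], [E → . x], [S → . E T], [S → . T], [S' → . S], [T → . ( ,], [T → . x S], [T → . x] }  — shift
  I1: { [E → ( .], [T → ( . ,] }  — shift, reduce
  I2: { [S → E . T], [T → . ( ,], [T → . x S], [T → . x] }  — shift
  I3: { [S' → S .] }  — accept
  I4: { [S → T .] }  — reduce
  I5: { [E → . (], [E → . x], [E → x .], [S → . E T], [S → . T], [T → . ( ,], [T → . x S], [T → . x], [T → x . S], [T → x .] }  — shift, 2 reduces
  I6: { [T → x S .] }  — reduce
  I7: { [T → ( . ,] }  — shift
  I8: { [S → E T .] }  — reduce
  I9: { [E → . (], [E → . x], [S → . E T], [S → . T], [T → . ( ,], [T → . x S], [T → . x], [T → x . S], [T → x .] }  — shift, reduce
  I10: { [T → ( , .] }  — reduce

I5 contains complete items [E → x .], [T → x .] — reduce-reduce conflict.

Answer: Yes — I5: [E → x .] vs [T → x .]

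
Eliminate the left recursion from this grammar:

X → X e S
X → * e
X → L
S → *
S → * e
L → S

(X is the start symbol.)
X is directly left-recursive. The standard transformation for
  A → A α₁ | ... | A α_m | β₁ | ... | β_n
is
  A  → β₁ A' | ... | β_n A'
  A' → α₁ A' | ... | α_m A' | ε

X → * e becomes X → * e X'
X → L becomes X → L X'
X → X e S becomes X' → e S X'
Add X' → ε

Productions for other non-terminals are unchanged:
  S → *
  S → * e
  L → S

Resulting grammar:
X → * e X'
X → L X'
X' → e S X'
X' → ε
S → *
S → * e
L → S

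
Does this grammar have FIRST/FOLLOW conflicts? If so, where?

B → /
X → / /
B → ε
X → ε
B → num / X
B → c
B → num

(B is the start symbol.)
No FIRST/FOLLOW conflicts.

A FIRST/FOLLOW conflict occurs when a non-terminal N has a nullable alternative N → β (β ⇒* ε) and another alternative N → α with FIRST(α) ∩ FOLLOW(N) ≠ ∅: on such a lookahead the parser cannot decide between expanding α and letting N vanish via β.

Nullable non-terminals: B, X.

B: nullable alternative(s) B → ε; FOLLOW(B) = { $ }
  B → /: FIRST \ {ε} = { '/' } — disjoint from FOLLOW(B)
  B → ε: FIRST \ {ε} = { } — this is the only nullable alternative, skip
  B → num / X: FIRST \ {ε} = { 'num' } — disjoint from FOLLOW(B)
  B → c: FIRST \ {ε} = { 'c' } — disjoint from FOLLOW(B)
  B → num: FIRST \ {ε} = { 'num' } — disjoint from FOLLOW(B)

X: nullable alternative(s) X → ε; FOLLOW(X) = { $ }
  X → / /: FIRST \ {ε} = { '/' } — disjoint from FOLLOW(X)
  X → ε: FIRST \ {ε} = { } — this is the only nullable alternative, skip

No FIRST/FOLLOW conflicts found.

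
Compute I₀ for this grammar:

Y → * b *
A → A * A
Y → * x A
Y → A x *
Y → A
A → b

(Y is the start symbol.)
{ [A → . A * A], [A → . b], [Y → . * b *], [Y → . * x A], [Y → . A x *], [Y → . A], [Y' → . Y] }

First, augment the grammar with Y' → Y
I₀ = CLOSURE({ [Y' → . Y] }):
  [Y' → . Y] has the dot before Y: add [Y → . * b *], [Y → . * x A], [Y → . A x *], [Y → . A]
  [Y → . A x *] has the dot before A: add [A → . A * A], [A → . b]
No further items can be added.

I₀ = { [A → . A * A], [A → . b], [Y → . * b *], [Y → . * x A], [Y → . A x *], [Y → . A], [Y' → . Y] }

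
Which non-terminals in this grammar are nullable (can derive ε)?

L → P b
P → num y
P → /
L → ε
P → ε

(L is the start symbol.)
{ 'L', 'P' }

ε-productions: L → ε, P → ε
So L, P are immediately nullable.
Every non-terminal is now nullable.
Nullable = { 'L', 'P' }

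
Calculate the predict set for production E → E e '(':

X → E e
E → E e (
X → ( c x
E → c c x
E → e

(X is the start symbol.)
{ 'c', 'e' }

PREDICT(E → E e '(') = (FIRST(RHS) \ {ε}) ∪ (FOLLOW(E) if ε ∈ FIRST(RHS), i.e. RHS ⇒* ε)
FIRST(E) = { 'c', 'e' }
FIRST(E e '(') = { 'c', 'e' }
ε ∉ FIRST(E e '('), so FOLLOW(E) is not added.
PREDICT(E → E e '(') = { 'c', 'e' }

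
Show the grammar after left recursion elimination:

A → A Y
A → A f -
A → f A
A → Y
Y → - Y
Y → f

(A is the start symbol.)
A is directly left-recursive. The standard transformation for
  A → A α₁ | ... | A α_m | β₁ | ... | β_n
is
  A  → β₁ A' | ... | β_n A'
  A' → α₁ A' | ... | α_m A' | ε

A → f A becomes A → f A A'
A → Y becomes A → Y A'
A → A Y becomes A' → Y A'
A → A f - becomes A' → f - A'
Add A' → ε

Productions for other non-terminals are unchanged:
  Y → - Y
  Y → f

Resulting grammar:
A → f A A'
A → Y A'
A' → Y A'
A' → f - A'
A' → ε
Y → - Y
Y → f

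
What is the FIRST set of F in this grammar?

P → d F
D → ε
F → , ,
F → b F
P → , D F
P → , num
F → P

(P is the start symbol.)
{ ',', 'b', 'd' }

To compute FIRST(F), examine every production with F on the left-hand side, reading each right-hand side left to right until a non-nullable symbol is reached.

FIRST sets of the other non-terminals involved (by the same procedure, iterated to a fixed point):
  FIRST(P) = { ',', 'd' }

From F → , ,:
  - ',' is a terminal: add ',' and stop
From F → b F:
  - b is a terminal: add 'b' and stop
From F → P:
  - P is a non-terminal: add FIRST(P) \ {ε} = { ',', 'd' }
    P is not nullable, so stop

Collecting: FIRST(F) = { ',', 'b', 'd' }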